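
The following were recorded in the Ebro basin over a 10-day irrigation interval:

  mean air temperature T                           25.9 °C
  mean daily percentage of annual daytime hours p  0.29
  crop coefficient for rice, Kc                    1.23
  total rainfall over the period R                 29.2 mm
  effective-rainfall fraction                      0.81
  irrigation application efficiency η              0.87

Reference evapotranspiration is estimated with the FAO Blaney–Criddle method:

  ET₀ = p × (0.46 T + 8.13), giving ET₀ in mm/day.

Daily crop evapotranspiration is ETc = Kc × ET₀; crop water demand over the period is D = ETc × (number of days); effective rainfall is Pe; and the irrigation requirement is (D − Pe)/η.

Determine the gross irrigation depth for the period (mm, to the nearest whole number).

ET₀ = 0.29 × (0.46 × 25.9 + 8.13) = 0.29 × 20.044 = 5.8128 mm/d
ETc = Kc × ET₀ = 1.23 × 5.8128 = 7.1497 mm/d
Crop demand D = ETc × 10 d = 7.1497 × 10 = 71.497 mm
Pe = 0.81 × 29.2 = 23.652 mm
D − Pe = 71.497 − 23.652 = 47.845 mm
Gross irrigation = 47.845 / 0.87 = 54.994 mm

55 mm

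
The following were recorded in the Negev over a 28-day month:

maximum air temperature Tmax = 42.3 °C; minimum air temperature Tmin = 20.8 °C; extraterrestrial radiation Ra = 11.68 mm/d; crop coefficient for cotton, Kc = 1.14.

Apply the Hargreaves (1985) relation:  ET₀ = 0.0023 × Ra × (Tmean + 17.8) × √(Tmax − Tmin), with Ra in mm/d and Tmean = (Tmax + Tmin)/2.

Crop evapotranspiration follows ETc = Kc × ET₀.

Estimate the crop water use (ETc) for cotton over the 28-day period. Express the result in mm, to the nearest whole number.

196 mm

Tmean = (42.3 + 20.8)/2 = 31.55 °C
ET₀ = 0.0023 × 11.68 × (31.55 + 17.8) × √21.5 = 0.0023 × 11.68 × 49.35 × 4.6368 = 6.1472 mm/d
ETc = Kc × ET₀ = 1.14 × 6.1472 = 7.0078 mm/d
Over 28 days: 7.0078 × 28 = 196.218 mm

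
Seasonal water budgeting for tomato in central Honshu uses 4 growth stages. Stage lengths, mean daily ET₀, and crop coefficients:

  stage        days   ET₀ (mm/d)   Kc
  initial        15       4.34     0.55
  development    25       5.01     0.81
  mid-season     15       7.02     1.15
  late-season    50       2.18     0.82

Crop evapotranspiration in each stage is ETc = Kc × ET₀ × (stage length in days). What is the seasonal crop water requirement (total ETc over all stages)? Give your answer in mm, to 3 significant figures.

initial: 0.55 × 4.34 × 15 = 35.81 mm
development: 0.81 × 5.01 × 25 = 101.45 mm
mid-season: 1.15 × 7.02 × 15 = 121.10 mm
late-season: 0.82 × 2.18 × 50 = 89.38 mm
Seasonal total = 347.74 mm

348 mm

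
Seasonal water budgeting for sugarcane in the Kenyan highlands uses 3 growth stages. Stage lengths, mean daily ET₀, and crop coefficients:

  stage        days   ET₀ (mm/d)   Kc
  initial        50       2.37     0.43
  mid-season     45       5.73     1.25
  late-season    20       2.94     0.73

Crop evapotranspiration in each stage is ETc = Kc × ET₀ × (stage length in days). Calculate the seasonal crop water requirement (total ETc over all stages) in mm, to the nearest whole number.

416 mm

initial: 0.43 × 2.37 × 50 = 50.96 mm
mid-season: 1.25 × 5.73 × 45 = 322.31 mm
late-season: 0.73 × 2.94 × 20 = 42.92 mm
Seasonal total = 416.19 mm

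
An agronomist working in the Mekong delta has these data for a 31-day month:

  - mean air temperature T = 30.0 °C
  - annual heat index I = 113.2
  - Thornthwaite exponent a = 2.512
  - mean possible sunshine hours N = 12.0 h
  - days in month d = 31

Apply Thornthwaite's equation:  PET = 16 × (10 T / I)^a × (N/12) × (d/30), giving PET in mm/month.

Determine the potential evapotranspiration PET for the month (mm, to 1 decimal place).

10T/I = 10 × 30.0 / 113.2 = 2.6502
(10T/I)^a = 2.6502^2.512 = 11.5685
Uncorrected PET = 16 × 11.5685 = 185.096 mm
Correction = (N/12)(d/30) = (12.0/12)(31/30) = 1.0333
PET = 185.096 × 1.0333 = 191.260 mm/month

191.3 mm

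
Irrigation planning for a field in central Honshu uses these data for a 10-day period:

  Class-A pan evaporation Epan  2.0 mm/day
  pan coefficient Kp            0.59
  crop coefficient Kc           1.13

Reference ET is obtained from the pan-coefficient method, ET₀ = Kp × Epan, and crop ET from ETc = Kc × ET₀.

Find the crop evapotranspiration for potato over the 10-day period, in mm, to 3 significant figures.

ET₀ = 0.59 × 2.0 = 1.1800 mm/d
ETc = Kc × ET₀ = 1.13 × 1.1800 = 1.3334 mm/d
Over 10 days: 1.3334 × 10 = 13.334 mm

13.3 mm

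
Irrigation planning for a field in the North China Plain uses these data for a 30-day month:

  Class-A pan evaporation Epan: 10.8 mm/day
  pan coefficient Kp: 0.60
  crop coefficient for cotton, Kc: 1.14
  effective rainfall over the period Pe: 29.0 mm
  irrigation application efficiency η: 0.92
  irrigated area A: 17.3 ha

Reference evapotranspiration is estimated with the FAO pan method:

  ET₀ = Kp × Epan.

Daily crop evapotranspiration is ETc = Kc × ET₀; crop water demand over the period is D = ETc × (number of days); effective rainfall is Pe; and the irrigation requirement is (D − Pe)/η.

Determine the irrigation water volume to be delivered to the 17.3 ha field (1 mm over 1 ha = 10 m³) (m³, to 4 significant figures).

36220 m³

ET₀ = 0.60 × 10.8 = 6.4800 mm/d
ETc = Kc × ET₀ = 1.14 × 6.4800 = 7.3872 mm/d
Crop demand D = ETc × 30 d = 7.3872 × 30 = 221.616 mm
D − Pe = 221.616 − 29.0 = 192.616 mm
Gross irrigation = 192.616 / 0.92 = 209.365 mm
Volume = 209.365 mm × 17.3 ha × 10 = 36220.1 m³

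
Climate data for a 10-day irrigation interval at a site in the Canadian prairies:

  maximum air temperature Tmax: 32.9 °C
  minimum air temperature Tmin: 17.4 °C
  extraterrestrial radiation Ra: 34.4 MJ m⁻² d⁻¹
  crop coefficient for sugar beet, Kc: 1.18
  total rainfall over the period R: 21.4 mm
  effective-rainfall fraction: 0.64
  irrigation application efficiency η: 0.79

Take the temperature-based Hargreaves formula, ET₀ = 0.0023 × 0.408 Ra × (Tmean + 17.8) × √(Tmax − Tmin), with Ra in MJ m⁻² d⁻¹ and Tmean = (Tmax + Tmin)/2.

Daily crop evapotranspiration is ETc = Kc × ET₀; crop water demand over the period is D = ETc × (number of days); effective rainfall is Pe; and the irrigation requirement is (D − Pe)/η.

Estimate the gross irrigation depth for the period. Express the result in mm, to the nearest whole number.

Tmean = (32.9 + 17.4)/2 = 25.15 °C
0.408 Ra = 0.408 × 34.4 = 14.0352 mm/d equivalent
ET₀ = 0.0023 × 14.0352 × (25.15 + 17.8) × √15.5 = 0.0023 × 14.0352 × 42.95 × 3.9370 = 5.4585 mm/d
ETc = Kc × ET₀ = 1.18 × 5.4585 = 6.4410 mm/d
Crop demand D = ETc × 10 d = 6.4410 × 10 = 64.410 mm
Pe = 0.64 × 21.4 = 13.696 mm
D − Pe = 64.410 − 13.696 = 50.714 mm
Gross irrigation = 50.714 / 0.79 = 64.195 mm

64 mm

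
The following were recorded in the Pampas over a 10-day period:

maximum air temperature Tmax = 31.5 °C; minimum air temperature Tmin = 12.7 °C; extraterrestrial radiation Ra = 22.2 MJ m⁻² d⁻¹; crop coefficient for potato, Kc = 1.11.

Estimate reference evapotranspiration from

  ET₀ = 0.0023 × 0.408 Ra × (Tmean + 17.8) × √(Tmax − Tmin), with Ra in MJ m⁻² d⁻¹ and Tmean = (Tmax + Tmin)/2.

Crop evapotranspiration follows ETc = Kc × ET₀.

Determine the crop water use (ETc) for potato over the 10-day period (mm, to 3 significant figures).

Tmean = (31.5 + 12.7)/2 = 22.10 °C
0.408 Ra = 0.408 × 22.2 = 9.0576 mm/d equivalent
ET₀ = 0.0023 × 9.0576 × (22.10 + 17.8) × √18.8 = 0.0023 × 9.0576 × 39.90 × 4.3359 = 3.6041 mm/d
ETc = Kc × ET₀ = 1.11 × 3.6041 = 4.0006 mm/d
Over 10 days: 4.0006 × 10 = 40.006 mm

40.0 mm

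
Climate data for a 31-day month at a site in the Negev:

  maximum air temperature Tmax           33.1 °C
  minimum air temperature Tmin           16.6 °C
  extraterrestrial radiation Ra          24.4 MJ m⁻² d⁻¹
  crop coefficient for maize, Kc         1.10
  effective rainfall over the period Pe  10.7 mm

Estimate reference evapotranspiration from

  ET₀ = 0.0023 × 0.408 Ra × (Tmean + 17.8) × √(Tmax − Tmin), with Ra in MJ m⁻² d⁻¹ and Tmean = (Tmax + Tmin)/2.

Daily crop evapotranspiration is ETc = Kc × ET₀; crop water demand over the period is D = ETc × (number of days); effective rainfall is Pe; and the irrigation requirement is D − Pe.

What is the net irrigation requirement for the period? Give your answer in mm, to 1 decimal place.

Tmean = (33.1 + 16.6)/2 = 24.85 °C
0.408 Ra = 0.408 × 24.4 = 9.9552 mm/d equivalent
ET₀ = 0.0023 × 9.9552 × (24.85 + 17.8) × √16.5 = 0.0023 × 9.9552 × 42.65 × 4.0620 = 3.9668 mm/d
ETc = Kc × ET₀ = 1.10 × 3.9668 = 4.3635 mm/d
Crop demand D = ETc × 31 d = 4.3635 × 31 = 135.269 mm
D − Pe = 135.269 − 10.7 = 124.569 mm

124.6 mm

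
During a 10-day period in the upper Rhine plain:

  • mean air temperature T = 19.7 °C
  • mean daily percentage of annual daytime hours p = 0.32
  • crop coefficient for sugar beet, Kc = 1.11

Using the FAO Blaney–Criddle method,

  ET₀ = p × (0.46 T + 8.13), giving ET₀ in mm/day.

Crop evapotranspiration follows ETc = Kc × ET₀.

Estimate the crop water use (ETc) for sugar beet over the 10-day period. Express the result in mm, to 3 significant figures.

61.1 mm

ET₀ = 0.32 × (0.46 × 19.7 + 8.13) = 0.32 × 17.192 = 5.5014 mm/d
ETc = Kc × ET₀ = 1.11 × 5.5014 = 6.1066 mm/d
Over 10 days: 6.1066 × 10 = 61.066 mm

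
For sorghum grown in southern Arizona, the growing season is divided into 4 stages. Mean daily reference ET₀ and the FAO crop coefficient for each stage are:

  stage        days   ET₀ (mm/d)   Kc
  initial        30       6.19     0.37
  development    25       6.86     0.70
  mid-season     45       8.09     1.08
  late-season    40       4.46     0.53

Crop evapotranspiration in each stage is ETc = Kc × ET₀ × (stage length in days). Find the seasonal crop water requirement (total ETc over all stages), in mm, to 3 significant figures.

676 mm

initial: 0.37 × 6.19 × 30 = 68.71 mm
development: 0.70 × 6.86 × 25 = 120.05 mm
mid-season: 1.08 × 8.09 × 45 = 393.17 mm
late-season: 0.53 × 4.46 × 40 = 94.55 mm
Seasonal total = 676.48 mm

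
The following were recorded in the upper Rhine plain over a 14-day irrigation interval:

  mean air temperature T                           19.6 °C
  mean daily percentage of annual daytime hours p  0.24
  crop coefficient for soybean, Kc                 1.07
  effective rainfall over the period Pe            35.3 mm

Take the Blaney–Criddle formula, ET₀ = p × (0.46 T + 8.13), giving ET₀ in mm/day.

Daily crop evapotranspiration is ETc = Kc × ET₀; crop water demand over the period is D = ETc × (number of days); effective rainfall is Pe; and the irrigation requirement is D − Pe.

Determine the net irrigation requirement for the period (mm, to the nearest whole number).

ET₀ = 0.24 × (0.46 × 19.6 + 8.13) = 0.24 × 17.146 = 4.1150 mm/d
ETc = Kc × ET₀ = 1.07 × 4.1150 = 4.4031 mm/d
Crop demand D = ETc × 14 d = 4.4031 × 14 = 61.643 mm
D − Pe = 61.643 − 35.3 = 26.343 mm

26 mm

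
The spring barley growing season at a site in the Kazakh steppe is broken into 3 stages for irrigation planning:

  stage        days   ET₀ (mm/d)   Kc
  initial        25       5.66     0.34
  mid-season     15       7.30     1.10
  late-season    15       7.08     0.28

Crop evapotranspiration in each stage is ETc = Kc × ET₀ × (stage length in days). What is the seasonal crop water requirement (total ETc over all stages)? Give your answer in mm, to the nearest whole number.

initial: 0.34 × 5.66 × 25 = 48.11 mm
mid-season: 1.10 × 7.30 × 15 = 120.45 mm
late-season: 0.28 × 7.08 × 15 = 29.74 mm
Seasonal total = 198.30 mm

198 mm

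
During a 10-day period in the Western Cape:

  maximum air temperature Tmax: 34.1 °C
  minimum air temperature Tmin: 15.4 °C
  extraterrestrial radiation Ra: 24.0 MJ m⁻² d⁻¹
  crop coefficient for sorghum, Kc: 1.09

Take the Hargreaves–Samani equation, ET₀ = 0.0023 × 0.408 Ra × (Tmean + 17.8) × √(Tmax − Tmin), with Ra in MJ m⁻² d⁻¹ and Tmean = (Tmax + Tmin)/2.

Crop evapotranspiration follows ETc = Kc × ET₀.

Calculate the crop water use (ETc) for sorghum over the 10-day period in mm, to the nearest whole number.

Tmean = (34.1 + 15.4)/2 = 24.75 °C
0.408 Ra = 0.408 × 24.0 = 9.7920 mm/d equivalent
ET₀ = 0.0023 × 9.7920 × (24.75 + 17.8) × √18.7 = 0.0023 × 9.7920 × 42.55 × 4.3243 = 4.1440 mm/d
ETc = Kc × ET₀ = 1.09 × 4.1440 = 4.5170 mm/d
Over 10 days: 4.5170 × 10 = 45.170 mm

45 mm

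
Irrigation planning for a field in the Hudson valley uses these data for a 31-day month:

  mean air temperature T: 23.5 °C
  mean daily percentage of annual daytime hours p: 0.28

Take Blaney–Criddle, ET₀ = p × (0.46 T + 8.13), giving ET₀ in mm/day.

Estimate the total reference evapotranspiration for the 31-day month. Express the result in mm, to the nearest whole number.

164 mm

ET₀ = 0.28 × (0.46 × 23.5 + 8.13) = 0.28 × 18.940 = 5.3032 mm/d
Monthly total = 5.3032 × 31 = 164.399 mm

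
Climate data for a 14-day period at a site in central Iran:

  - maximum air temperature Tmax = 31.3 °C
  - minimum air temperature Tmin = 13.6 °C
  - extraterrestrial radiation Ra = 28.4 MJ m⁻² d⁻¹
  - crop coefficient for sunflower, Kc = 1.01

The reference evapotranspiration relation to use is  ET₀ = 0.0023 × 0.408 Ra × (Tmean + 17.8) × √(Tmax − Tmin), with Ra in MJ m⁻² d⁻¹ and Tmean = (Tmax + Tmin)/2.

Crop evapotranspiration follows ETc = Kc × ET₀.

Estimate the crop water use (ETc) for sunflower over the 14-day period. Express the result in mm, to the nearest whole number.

Tmean = (31.3 + 13.6)/2 = 22.45 °C
0.408 Ra = 0.408 × 28.4 = 11.5872 mm/d equivalent
ET₀ = 0.0023 × 11.5872 × (22.45 + 17.8) × √17.7 = 0.0023 × 11.5872 × 40.25 × 4.2071 = 4.5129 mm/d
ETc = Kc × ET₀ = 1.01 × 4.5129 = 4.5580 mm/d
Over 14 days: 4.5580 × 14 = 63.812 mm

64 mm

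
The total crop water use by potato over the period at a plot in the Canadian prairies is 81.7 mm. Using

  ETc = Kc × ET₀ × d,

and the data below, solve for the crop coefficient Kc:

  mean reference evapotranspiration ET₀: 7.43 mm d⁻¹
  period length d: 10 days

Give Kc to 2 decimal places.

ETc = Kc × ET₀ × d  ⇒  Kc = ETc / (ET₀ × d)
Kc = 81.7 / (7.43 × 10) = 81.7 / 74.30 = 1.0996

1.10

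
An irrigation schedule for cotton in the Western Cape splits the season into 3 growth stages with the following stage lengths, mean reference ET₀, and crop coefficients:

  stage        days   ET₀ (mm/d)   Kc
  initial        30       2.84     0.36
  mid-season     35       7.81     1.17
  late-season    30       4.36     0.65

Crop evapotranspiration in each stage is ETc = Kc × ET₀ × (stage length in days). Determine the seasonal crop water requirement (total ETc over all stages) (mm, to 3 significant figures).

436 mm

initial: 0.36 × 2.84 × 30 = 30.67 mm
mid-season: 1.17 × 7.81 × 35 = 319.82 mm
late-season: 0.65 × 4.36 × 30 = 85.02 mm
Seasonal total = 435.51 mm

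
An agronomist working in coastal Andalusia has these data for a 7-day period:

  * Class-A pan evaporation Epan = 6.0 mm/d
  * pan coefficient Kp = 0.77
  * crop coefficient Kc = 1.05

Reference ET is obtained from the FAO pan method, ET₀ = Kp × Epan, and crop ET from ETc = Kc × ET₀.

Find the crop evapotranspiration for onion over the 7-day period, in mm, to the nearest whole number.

34 mm

ET₀ = 0.77 × 6.0 = 4.6200 mm/d
ETc = Kc × ET₀ = 1.05 × 4.6200 = 4.8510 mm/d
Over 7 days: 4.8510 × 7 = 33.957 mm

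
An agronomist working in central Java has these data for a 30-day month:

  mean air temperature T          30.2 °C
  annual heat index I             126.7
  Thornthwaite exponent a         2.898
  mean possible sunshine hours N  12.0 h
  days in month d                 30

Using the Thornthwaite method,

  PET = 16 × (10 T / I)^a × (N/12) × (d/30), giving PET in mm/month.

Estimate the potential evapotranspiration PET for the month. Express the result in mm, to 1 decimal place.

198.3 mm

10T/I = 10 × 30.2 / 126.7 = 2.3836
(10T/I)^a = 2.3836^2.898 = 12.3943
Uncorrected PET = 16 × 12.3943 = 198.309 mm
Correction = (N/12)(d/30) = (12.0/12)(30/30) = 1.0000
PET = 198.309 × 1.0000 = 198.309 mm/month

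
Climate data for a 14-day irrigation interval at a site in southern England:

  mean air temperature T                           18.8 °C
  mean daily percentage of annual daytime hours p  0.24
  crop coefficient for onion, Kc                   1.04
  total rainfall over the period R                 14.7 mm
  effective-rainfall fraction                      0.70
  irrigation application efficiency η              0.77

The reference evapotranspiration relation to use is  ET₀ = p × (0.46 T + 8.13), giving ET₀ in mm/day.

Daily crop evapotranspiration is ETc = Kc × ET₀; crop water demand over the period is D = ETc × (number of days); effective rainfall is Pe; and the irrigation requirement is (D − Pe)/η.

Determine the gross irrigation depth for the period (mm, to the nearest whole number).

ET₀ = 0.24 × (0.46 × 18.8 + 8.13) = 0.24 × 16.778 = 4.0267 mm/d
ETc = Kc × ET₀ = 1.04 × 4.0267 = 4.1878 mm/d
Crop demand D = ETc × 14 d = 4.1878 × 14 = 58.629 mm
Pe = 0.70 × 14.7 = 10.290 mm
D − Pe = 58.629 − 10.290 = 48.339 mm
Gross irrigation = 48.339 / 0.77 = 62.778 mm

63 mm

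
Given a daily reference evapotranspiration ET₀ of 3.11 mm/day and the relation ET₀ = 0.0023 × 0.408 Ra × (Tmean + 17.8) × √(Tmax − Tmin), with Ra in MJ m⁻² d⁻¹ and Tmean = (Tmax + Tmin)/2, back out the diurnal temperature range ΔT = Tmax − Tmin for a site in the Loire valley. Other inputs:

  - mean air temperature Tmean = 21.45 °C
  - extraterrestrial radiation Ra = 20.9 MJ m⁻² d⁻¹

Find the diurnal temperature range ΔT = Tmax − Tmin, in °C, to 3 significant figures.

16.3 °C

√ΔT = ET₀ / [0.0023 × 0.408 × Ra × (Tmean+17.8)] = 3.11 / (0.0023 × 8.5272 × 39.25) = 4.0400
ΔT = 4.0400² = 16.322 °C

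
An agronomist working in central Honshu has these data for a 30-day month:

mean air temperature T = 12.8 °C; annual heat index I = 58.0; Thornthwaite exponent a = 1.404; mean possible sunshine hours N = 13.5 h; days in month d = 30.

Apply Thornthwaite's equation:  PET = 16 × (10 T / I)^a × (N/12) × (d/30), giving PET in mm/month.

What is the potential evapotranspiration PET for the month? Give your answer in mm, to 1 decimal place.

54.7 mm

10T/I = 10 × 12.8 / 58.0 = 2.2069
(10T/I)^a = 2.2069^1.404 = 3.0386
Uncorrected PET = 16 × 3.0386 = 48.618 mm
Correction = (N/12)(d/30) = (13.5/12)(30/30) = 1.1250
PET = 48.618 × 1.1250 = 54.695 mm/month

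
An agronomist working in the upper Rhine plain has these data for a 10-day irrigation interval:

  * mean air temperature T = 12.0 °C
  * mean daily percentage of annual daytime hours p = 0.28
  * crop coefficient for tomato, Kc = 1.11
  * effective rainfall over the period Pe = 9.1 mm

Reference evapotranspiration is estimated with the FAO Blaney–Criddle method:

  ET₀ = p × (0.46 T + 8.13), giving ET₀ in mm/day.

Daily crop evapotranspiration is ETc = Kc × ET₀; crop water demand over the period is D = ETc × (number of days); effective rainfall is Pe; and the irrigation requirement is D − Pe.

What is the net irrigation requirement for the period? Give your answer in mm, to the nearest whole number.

33 mm

ET₀ = 0.28 × (0.46 × 12.0 + 8.13) = 0.28 × 13.650 = 3.8220 mm/d
ETc = Kc × ET₀ = 1.11 × 3.8220 = 4.2424 mm/d
Crop demand D = ETc × 10 d = 4.2424 × 10 = 42.424 mm
D − Pe = 42.424 − 9.1 = 33.324 mm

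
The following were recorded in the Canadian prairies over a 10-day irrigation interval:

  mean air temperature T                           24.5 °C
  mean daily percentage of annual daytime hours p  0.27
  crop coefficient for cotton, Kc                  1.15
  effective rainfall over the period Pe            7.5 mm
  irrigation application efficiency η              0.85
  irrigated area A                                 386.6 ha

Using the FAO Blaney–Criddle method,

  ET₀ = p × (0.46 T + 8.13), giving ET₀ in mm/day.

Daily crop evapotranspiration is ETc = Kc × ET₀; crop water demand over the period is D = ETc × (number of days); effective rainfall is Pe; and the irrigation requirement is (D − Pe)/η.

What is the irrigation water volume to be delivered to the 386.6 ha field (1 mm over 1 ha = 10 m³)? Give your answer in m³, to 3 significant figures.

240000 m³

ET₀ = 0.27 × (0.46 × 24.5 + 8.13) = 0.27 × 19.400 = 5.2380 mm/d
ETc = Kc × ET₀ = 1.15 × 5.2380 = 6.0237 mm/d
Crop demand D = ETc × 10 d = 6.0237 × 10 = 60.237 mm
D − Pe = 60.237 − 7.5 = 52.737 mm
Gross irrigation = 52.737 / 0.85 = 62.044 mm
Volume = 62.044 mm × 386.6 ha × 10 = 239862.1 m³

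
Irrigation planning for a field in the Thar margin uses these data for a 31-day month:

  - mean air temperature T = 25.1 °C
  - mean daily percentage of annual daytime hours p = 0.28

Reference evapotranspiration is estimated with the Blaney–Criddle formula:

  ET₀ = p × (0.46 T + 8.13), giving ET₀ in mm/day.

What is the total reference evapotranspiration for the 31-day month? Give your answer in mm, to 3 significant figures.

ET₀ = 0.28 × (0.46 × 25.1 + 8.13) = 0.28 × 19.676 = 5.5093 mm/d
Monthly total = 5.5093 × 31 = 170.788 mm

171 mm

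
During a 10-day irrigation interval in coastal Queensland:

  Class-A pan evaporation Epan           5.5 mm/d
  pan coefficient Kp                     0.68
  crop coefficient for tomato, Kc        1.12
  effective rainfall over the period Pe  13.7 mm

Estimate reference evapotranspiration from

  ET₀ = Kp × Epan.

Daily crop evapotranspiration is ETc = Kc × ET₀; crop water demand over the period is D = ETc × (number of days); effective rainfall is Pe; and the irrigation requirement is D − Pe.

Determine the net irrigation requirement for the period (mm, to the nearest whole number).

28 mm

ET₀ = 0.68 × 5.5 = 3.7400 mm/d
ETc = Kc × ET₀ = 1.12 × 3.7400 = 4.1888 mm/d
Crop demand D = ETc × 10 d = 4.1888 × 10 = 41.888 mm
D − Pe = 41.888 − 13.7 = 28.188 mm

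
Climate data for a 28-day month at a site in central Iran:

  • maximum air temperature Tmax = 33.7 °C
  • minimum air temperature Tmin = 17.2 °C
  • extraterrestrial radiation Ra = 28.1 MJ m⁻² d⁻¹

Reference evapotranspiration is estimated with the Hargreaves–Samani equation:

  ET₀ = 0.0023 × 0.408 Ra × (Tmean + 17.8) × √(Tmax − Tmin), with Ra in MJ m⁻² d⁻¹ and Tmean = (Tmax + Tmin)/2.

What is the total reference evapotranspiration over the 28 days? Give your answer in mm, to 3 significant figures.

Tmean = (33.7 + 17.2)/2 = 25.45 °C
0.408 Ra = 0.408 × 28.1 = 11.4648 mm/d equivalent
ET₀ = 0.0023 × 11.4648 × (25.45 + 17.8) × √16.5 = 0.0023 × 11.4648 × 43.25 × 4.0620 = 4.6326 mm/d
Over 28 days: 4.6326 × 28 = 129.713 mm

130 mm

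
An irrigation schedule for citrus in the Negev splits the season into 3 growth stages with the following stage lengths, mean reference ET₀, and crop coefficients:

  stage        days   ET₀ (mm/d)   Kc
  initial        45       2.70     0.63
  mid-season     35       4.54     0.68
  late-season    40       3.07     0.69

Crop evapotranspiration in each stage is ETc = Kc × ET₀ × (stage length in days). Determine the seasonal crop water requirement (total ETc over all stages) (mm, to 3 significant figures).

269 mm

initial: 0.63 × 2.70 × 45 = 76.55 mm
mid-season: 0.68 × 4.54 × 35 = 108.05 mm
late-season: 0.69 × 3.07 × 40 = 84.73 mm
Seasonal total = 269.33 mm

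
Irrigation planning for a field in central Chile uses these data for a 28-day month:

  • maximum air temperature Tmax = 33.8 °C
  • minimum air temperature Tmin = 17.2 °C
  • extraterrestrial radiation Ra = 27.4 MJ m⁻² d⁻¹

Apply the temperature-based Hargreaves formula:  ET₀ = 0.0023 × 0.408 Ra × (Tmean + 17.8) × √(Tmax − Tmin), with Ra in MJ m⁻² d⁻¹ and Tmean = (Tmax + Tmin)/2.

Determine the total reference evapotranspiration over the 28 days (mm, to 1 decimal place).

Tmean = (33.8 + 17.2)/2 = 25.50 °C
0.408 Ra = 0.408 × 27.4 = 11.1792 mm/d equivalent
ET₀ = 0.0023 × 11.1792 × (25.50 + 17.8) × √16.6 = 0.0023 × 11.1792 × 43.30 × 4.0743 = 4.5361 mm/d
Over 28 days: 4.5361 × 28 = 127.011 mm

127.0 mm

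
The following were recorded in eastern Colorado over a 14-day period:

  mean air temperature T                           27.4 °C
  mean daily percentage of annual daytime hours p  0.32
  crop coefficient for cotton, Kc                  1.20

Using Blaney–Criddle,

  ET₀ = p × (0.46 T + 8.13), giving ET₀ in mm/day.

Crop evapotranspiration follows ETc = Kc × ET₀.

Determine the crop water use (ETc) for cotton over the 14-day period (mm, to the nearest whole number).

ET₀ = 0.32 × (0.46 × 27.4 + 8.13) = 0.32 × 20.734 = 6.6349 mm/d
ETc = Kc × ET₀ = 1.20 × 6.6349 = 7.9619 mm/d
Over 14 days: 7.9619 × 14 = 111.467 mm

111 mm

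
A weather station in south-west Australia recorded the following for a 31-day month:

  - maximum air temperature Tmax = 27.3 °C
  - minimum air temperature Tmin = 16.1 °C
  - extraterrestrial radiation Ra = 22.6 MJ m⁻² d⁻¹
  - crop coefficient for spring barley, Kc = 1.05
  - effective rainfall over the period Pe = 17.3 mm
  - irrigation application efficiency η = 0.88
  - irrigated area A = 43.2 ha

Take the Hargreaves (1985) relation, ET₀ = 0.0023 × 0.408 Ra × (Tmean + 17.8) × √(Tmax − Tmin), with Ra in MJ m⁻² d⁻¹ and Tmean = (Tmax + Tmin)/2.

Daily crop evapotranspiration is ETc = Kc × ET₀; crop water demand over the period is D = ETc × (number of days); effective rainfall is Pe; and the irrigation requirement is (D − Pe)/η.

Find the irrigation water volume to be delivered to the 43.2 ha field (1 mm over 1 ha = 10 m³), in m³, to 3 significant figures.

36300 m³

Tmean = (27.3 + 16.1)/2 = 21.70 °C
0.408 Ra = 0.408 × 22.6 = 9.2208 mm/d equivalent
ET₀ = 0.0023 × 9.2208 × (21.70 + 17.8) × √11.2 = 0.0023 × 9.2208 × 39.50 × 3.3466 = 2.8035 mm/d
ETc = Kc × ET₀ = 1.05 × 2.8035 = 2.9437 mm/d
Crop demand D = ETc × 31 d = 2.9437 × 31 = 91.255 mm
D − Pe = 91.255 − 17.3 = 73.955 mm
Gross irrigation = 73.955 / 0.88 = 84.040 mm
Volume = 84.040 mm × 43.2 ha × 10 = 36305.3 m³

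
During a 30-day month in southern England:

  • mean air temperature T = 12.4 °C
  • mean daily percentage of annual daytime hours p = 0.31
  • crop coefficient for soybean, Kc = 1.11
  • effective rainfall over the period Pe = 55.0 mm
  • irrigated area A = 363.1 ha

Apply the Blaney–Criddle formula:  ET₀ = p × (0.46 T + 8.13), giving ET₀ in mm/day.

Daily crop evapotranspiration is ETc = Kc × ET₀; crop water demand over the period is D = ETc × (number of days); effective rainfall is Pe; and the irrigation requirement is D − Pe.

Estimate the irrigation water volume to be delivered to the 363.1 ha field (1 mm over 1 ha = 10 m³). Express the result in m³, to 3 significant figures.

ET₀ = 0.31 × (0.46 × 12.4 + 8.13) = 0.31 × 13.834 = 4.2885 mm/d
ETc = Kc × ET₀ = 1.11 × 4.2885 = 4.7602 mm/d
Crop demand D = ETc × 30 d = 4.7602 × 30 = 142.806 mm
D − Pe = 142.806 − 55.0 = 87.806 mm
Volume = 87.806 mm × 363.1 ha × 10 = 318823.6 m³

319000 m³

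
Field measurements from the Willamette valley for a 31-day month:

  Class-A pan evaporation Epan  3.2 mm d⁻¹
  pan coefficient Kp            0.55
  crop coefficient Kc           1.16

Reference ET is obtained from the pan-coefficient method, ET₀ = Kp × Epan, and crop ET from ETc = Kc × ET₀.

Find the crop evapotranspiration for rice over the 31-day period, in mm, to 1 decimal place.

63.3 mm

ET₀ = 0.55 × 3.2 = 1.7600 mm/d
ETc = Kc × ET₀ = 1.16 × 1.7600 = 2.0416 mm/d
Over 31 days: 2.0416 × 31 = 63.290 mm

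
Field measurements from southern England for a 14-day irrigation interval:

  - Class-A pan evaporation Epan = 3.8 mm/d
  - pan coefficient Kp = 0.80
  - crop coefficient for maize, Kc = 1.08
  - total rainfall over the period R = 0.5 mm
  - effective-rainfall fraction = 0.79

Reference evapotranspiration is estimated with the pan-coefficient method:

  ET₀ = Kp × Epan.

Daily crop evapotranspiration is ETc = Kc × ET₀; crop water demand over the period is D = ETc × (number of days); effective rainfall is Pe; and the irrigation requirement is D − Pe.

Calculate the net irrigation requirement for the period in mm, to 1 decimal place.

ET₀ = 0.80 × 3.8 = 3.0400 mm/d
ETc = Kc × ET₀ = 1.08 × 3.0400 = 3.2832 mm/d
Crop demand D = ETc × 14 d = 3.2832 × 14 = 45.965 mm
Pe = 0.79 × 0.5 = 0.395 mm
D − Pe = 45.965 − 0.395 = 45.570 mm

45.6 mm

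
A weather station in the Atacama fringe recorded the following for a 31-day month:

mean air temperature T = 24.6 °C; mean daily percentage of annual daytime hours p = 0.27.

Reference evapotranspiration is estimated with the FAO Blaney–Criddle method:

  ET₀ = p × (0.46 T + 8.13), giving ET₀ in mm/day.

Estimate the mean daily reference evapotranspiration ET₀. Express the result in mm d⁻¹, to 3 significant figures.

ET₀ = 0.27 × (0.46 × 24.6 + 8.13) = 0.27 × 19.446 = 5.2504 mm/d

5.25 mm d⁻¹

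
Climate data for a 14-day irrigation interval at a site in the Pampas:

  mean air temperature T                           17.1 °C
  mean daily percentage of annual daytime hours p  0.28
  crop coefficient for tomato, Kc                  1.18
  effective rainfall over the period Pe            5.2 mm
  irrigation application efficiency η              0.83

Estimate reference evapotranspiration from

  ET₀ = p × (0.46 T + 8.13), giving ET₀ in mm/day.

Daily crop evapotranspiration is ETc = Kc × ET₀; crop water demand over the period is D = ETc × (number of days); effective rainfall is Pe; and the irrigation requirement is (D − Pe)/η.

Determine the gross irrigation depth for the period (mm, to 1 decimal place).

82.9 mm

ET₀ = 0.28 × (0.46 × 17.1 + 8.13) = 0.28 × 15.996 = 4.4789 mm/d
ETc = Kc × ET₀ = 1.18 × 4.4789 = 5.2851 mm/d
Crop demand D = ETc × 14 d = 5.2851 × 14 = 73.991 mm
D − Pe = 73.991 − 5.2 = 68.791 mm
Gross irrigation = 68.791 / 0.83 = 82.881 mm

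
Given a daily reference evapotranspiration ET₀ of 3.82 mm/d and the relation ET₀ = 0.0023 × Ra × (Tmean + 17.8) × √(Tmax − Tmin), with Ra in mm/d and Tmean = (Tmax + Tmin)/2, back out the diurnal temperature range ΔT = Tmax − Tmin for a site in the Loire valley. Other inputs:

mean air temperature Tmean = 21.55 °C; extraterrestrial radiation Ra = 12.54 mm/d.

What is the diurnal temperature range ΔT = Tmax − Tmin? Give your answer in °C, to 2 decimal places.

11.33 °C

√ΔT = ET₀ / [0.0023 × Ra × (Tmean+17.8)] = 3.82 / (0.0023 × 12.54 × 39.35) = 3.3658
ΔT = 3.3658² = 11.329 °C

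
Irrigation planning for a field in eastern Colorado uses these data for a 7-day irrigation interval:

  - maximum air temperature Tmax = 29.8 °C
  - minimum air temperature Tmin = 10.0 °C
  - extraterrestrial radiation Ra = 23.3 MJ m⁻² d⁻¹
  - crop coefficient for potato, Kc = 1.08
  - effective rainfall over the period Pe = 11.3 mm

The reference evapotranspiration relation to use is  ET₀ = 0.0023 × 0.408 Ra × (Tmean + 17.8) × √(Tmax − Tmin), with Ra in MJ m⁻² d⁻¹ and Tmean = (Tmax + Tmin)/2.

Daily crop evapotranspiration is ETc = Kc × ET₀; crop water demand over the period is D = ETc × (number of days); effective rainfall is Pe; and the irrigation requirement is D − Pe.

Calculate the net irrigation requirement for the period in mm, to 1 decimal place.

16.4 mm

Tmean = (29.8 + 10.0)/2 = 19.90 °C
0.408 Ra = 0.408 × 23.3 = 9.5064 mm/d equivalent
ET₀ = 0.0023 × 9.5064 × (19.90 + 17.8) × √19.8 = 0.0023 × 9.5064 × 37.70 × 4.4497 = 3.6679 mm/d
ETc = Kc × ET₀ = 1.08 × 3.6679 = 3.9613 mm/d
Crop demand D = ETc × 7 d = 3.9613 × 7 = 27.729 mm
D − Pe = 27.729 − 11.3 = 16.429 mm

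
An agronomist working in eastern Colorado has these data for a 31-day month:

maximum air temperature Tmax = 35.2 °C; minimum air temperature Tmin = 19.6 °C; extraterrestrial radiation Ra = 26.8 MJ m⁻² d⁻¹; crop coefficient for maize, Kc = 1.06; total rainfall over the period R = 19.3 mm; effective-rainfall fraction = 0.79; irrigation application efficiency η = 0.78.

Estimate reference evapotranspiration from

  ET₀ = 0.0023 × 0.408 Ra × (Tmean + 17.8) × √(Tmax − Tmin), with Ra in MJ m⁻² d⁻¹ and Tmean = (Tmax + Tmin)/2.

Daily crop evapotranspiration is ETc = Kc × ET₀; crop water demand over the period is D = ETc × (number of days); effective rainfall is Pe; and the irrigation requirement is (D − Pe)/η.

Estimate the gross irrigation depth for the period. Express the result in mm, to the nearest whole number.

Tmean = (35.2 + 19.6)/2 = 27.40 °C
0.408 Ra = 0.408 × 26.8 = 10.9344 mm/d equivalent
ET₀ = 0.0023 × 10.9344 × (27.40 + 17.8) × √15.6 = 0.0023 × 10.9344 × 45.20 × 3.9497 = 4.4898 mm/d
ETc = Kc × ET₀ = 1.06 × 4.4898 = 4.7592 mm/d
Crop demand D = ETc × 31 d = 4.7592 × 31 = 147.535 mm
Pe = 0.79 × 19.3 = 15.247 mm
D − Pe = 147.535 − 15.247 = 132.288 mm
Gross irrigation = 132.288 / 0.78 = 169.600 mm

170 mm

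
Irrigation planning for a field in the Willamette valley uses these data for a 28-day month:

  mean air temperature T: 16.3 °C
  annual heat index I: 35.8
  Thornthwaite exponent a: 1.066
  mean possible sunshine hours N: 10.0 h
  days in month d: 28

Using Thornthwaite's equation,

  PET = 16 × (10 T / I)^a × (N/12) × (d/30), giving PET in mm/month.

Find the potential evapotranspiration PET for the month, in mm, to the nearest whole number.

63 mm

10T/I = 10 × 16.3 / 35.8 = 4.5531
(10T/I)^a = 4.5531^1.066 = 5.0322
Uncorrected PET = 16 × 5.0322 = 80.515 mm
Correction = (N/12)(d/30) = (10.0/12)(28/30) = 0.7778
PET = 80.515 × 0.7778 = 62.625 mm/month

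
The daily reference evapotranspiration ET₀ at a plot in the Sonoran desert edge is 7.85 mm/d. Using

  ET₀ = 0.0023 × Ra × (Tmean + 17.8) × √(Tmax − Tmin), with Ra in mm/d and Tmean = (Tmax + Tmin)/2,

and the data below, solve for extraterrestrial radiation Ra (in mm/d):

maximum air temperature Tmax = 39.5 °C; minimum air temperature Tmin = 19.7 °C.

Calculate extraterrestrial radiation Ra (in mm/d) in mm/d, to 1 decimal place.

16.2 mm/d

Tmean = 29.60 °C; √ΔT = 4.4497
Ra = ET₀ / [0.0023 × (Tmean+17.8) × √ΔT] = 7.85 / (0.0023 × 47.40 × 4.4497) = 16.182 mm/d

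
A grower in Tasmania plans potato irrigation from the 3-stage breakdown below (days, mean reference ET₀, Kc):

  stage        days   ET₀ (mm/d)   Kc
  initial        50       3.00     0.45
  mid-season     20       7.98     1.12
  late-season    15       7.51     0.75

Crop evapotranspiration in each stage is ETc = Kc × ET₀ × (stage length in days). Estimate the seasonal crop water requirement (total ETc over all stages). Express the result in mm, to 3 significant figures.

331 mm

initial: 0.45 × 3.00 × 50 = 67.50 mm
mid-season: 1.12 × 7.98 × 20 = 178.75 mm
late-season: 0.75 × 7.51 × 15 = 84.49 mm
Seasonal total = 330.74 mm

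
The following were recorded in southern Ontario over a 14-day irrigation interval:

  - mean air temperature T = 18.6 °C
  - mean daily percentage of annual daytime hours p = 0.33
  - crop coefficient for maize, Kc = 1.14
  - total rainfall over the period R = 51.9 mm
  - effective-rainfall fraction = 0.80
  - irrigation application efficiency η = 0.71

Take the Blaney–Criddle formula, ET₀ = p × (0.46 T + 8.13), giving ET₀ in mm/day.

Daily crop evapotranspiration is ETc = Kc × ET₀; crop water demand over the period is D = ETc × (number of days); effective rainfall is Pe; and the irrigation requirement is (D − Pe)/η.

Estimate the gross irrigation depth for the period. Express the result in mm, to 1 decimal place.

ET₀ = 0.33 × (0.46 × 18.6 + 8.13) = 0.33 × 16.686 = 5.5064 mm/d
ETc = Kc × ET₀ = 1.14 × 5.5064 = 6.2773 mm/d
Crop demand D = ETc × 14 d = 6.2773 × 14 = 87.882 mm
Pe = 0.80 × 51.9 = 41.520 mm
D − Pe = 87.882 − 41.520 = 46.362 mm
Gross irrigation = 46.362 / 0.71 = 65.299 mm

65.3 mm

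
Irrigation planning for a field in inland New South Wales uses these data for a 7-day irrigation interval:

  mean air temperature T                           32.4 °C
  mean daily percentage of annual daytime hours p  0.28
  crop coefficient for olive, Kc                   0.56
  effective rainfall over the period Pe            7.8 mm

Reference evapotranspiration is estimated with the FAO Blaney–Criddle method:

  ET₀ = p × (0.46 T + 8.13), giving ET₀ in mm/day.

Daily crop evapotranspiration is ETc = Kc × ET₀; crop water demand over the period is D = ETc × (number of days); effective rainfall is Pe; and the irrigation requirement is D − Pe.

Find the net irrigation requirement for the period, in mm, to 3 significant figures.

ET₀ = 0.28 × (0.46 × 32.4 + 8.13) = 0.28 × 23.034 = 6.4495 mm/d
ETc = Kc × ET₀ = 0.56 × 6.4495 = 3.6117 mm/d
Crop demand D = ETc × 7 d = 3.6117 × 7 = 25.282 mm
D − Pe = 25.282 − 7.8 = 17.482 mm

17.5 mm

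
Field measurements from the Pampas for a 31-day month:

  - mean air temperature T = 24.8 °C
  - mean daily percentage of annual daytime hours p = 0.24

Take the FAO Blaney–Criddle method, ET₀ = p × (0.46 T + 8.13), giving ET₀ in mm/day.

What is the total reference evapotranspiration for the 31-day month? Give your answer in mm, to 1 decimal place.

ET₀ = 0.24 × (0.46 × 24.8 + 8.13) = 0.24 × 19.538 = 4.6891 mm/d
Monthly total = 4.6891 × 31 = 145.362 mm

145.4 mm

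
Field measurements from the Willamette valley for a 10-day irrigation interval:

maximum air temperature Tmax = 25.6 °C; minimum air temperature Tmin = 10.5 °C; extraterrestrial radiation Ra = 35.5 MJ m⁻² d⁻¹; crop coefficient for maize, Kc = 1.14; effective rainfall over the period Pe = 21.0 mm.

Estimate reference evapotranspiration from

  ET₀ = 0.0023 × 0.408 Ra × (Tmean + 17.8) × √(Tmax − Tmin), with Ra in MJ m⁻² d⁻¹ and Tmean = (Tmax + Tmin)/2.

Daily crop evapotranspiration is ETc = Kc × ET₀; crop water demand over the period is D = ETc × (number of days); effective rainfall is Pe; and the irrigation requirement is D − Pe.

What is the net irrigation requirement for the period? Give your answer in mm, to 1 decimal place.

31.9 mm

Tmean = (25.6 + 10.5)/2 = 18.05 °C
0.408 Ra = 0.408 × 35.5 = 14.4840 mm/d equivalent
ET₀ = 0.0023 × 14.4840 × (18.05 + 17.8) × √15.1 = 0.0023 × 14.4840 × 35.85 × 3.8859 = 4.6408 mm/d
ETc = Kc × ET₀ = 1.14 × 4.6408 = 5.2905 mm/d
Crop demand D = ETc × 10 d = 5.2905 × 10 = 52.905 mm
D − Pe = 52.905 − 21.0 = 31.905 mm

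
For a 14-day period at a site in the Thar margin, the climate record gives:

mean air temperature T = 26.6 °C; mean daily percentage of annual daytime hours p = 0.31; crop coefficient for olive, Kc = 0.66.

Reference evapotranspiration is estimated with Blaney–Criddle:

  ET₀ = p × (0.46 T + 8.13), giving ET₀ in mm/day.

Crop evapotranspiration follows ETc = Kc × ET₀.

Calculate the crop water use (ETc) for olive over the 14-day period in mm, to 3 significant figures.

58.3 mm

ET₀ = 0.31 × (0.46 × 26.6 + 8.13) = 0.31 × 20.366 = 6.3135 mm/d
ETc = Kc × ET₀ = 0.66 × 6.3135 = 4.1669 mm/d
Over 14 days: 4.1669 × 14 = 58.337 mm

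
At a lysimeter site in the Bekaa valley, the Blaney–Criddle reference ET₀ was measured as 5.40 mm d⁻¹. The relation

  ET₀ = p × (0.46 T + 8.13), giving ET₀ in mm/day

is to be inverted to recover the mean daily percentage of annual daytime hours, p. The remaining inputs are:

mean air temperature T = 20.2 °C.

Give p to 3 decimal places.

p = ET₀ / (0.46 T + 8.13) = 5.40 / (0.46 × 20.2 + 8.13) = 5.40 / 17.422 = 0.3100

0.310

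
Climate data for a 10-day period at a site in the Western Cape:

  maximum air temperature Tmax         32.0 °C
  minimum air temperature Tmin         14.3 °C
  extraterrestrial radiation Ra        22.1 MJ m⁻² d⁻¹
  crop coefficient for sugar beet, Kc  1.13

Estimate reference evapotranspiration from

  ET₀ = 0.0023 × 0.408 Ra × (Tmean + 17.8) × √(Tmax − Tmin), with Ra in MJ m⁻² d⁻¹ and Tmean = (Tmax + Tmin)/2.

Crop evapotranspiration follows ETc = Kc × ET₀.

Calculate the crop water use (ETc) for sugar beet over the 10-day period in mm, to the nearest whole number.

Tmean = (32.0 + 14.3)/2 = 23.15 °C
0.408 Ra = 0.408 × 22.1 = 9.0168 mm/d equivalent
ET₀ = 0.0023 × 9.0168 × (23.15 + 17.8) × √17.7 = 0.0023 × 9.0168 × 40.95 × 4.2071 = 3.5729 mm/d
ETc = Kc × ET₀ = 1.13 × 3.5729 = 4.0374 mm/d
Over 10 days: 4.0374 × 10 = 40.374 mm

40 mm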